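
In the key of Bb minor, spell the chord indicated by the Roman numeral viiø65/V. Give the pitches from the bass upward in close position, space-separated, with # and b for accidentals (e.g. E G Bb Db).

The slash marks an applied leading-tone chord: viio of V. In Bb minor, V is F, so the leading tone to it is E, a half step below.
Building a half-diminished seventh chord on E gives E-G-Bb-D.
The figured bass 65 indicates first inversion, placing the third (G) in the bass: G-Bb-D-E.

G Bb D E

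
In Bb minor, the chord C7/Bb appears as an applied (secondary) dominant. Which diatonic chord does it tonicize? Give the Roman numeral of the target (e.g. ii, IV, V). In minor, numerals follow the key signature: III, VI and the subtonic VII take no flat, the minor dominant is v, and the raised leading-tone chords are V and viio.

V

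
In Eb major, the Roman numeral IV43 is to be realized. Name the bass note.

Eb

IV in Eb major has root Ab; the chord is Ab-C-Eb-G.
The figure 43 means second inversion — the fifth is in the bass.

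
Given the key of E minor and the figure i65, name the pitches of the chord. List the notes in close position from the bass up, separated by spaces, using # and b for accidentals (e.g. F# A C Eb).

G B D E

The numeral's case and figure indicate a minor seventh chord. In E minor its root, scale degree 1, is E.
That chord is spelled E-G-B-D.
The figured bass 65 indicates first inversion, placing the third (G) in the bass: G-B-D-E.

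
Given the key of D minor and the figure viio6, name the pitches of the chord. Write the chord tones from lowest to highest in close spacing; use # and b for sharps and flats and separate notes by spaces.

E G C#

In D minor, the leading-tone chord is built on the raised seventh degree, C#.
Stacking thirds from C# gives C#-E-G.
With the 6 figure the chord is in first inversion; from the bass E upward in close position it reads E-G-C#.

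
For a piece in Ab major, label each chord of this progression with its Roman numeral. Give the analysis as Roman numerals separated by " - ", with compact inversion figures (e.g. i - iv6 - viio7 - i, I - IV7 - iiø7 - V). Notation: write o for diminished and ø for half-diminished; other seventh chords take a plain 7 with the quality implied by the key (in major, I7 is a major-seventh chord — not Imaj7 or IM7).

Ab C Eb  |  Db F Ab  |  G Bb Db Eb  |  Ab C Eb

I - IV - V65 - I

Ab-C-Eb: root Ab is the tonic; major triad there is I.
Db-F-Ab: major triad on Db = scale degree 4 → IV.
G-Bb-Db-Eb: dominant seventh chord on Eb = scale degree 5 → V65.
Ab-C-Eb has root Ab, degree 1 in Ab major, so I.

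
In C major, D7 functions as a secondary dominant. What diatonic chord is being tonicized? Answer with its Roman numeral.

V

The chord is a dominant seventh chord on D.
A dominant resolves down a perfect fifth: D → G. In C major, G is scale degree 5, i.e. V.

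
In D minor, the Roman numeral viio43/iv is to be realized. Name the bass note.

The applied chord viio43/iv is rooted on F#: F#-A-C-Eb.
The figure 43 means second inversion — the fifth is in the bass.

C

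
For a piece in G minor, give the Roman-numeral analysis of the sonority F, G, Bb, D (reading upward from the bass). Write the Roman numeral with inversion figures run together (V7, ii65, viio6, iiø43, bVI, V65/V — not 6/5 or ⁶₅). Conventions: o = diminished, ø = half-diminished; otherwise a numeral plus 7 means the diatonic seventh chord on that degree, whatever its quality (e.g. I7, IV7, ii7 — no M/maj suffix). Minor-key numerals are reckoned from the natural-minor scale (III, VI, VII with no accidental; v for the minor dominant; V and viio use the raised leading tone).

i42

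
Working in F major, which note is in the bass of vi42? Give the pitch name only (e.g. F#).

C

vi in F major has root D; the chord is D-F-A-C.
The figure 42 means third inversion — the seventh is in the bass.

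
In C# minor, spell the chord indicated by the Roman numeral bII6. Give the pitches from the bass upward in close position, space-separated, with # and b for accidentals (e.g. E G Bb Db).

F# A D

bII6 is the Neapolitan sixth — a major triad on the lowered second degree, here in its customary first inversion. In C# minor that root is D.
So the chord is D-F#-A, a major triad.
The figured bass 6 indicates first inversion, placing the third (F#) in the bass: F#-A-D.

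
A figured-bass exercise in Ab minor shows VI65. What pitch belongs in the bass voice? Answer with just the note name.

Ab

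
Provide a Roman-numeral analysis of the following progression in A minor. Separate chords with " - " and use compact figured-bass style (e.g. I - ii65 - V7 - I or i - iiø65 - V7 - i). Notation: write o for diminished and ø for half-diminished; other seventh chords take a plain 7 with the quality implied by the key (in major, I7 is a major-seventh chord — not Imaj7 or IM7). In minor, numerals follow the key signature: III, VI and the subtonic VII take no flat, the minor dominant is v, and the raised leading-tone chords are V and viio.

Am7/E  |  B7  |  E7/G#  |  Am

i43 - V7/V - V65 - i

Am7/E: minor seventh chord on A = scale degree 1 → i43.
B7 is the secondary dominant of V (dominant seventh chord on B): V7/V.
E7/G#: root E is the dominant; dominant seventh chord there is V65.
Am: root A is the tonic; minor triad there is i.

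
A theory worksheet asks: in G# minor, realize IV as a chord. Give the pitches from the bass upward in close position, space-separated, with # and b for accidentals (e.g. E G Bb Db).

C# E# G#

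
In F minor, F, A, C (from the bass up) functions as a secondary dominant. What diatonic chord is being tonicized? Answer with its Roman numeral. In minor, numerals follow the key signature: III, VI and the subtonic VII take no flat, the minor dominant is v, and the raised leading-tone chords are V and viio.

iv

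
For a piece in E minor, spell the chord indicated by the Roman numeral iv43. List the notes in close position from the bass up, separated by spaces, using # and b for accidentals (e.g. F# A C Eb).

E G A C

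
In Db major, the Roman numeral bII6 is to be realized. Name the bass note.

Gb

bII in Db major has root Ebb; the chord is Ebb-Gb-Bbb.
The figure 6 means first inversion — the third is in the bass.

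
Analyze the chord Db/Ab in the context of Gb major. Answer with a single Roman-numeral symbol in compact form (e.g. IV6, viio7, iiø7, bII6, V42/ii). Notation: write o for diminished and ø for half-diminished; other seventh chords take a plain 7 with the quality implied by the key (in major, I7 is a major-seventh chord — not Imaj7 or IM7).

The pitches Db-F-Ab form a major triad rooted on Db.
Db is scale degree 5 in Gb major, and a major triad on that degree is written V.
With Ab in the bass the chord is in second inversion, so the figured bass is 64.

V64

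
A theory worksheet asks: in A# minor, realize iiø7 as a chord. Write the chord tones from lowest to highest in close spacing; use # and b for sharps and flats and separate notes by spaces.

B# D# F# A#

The numeral's case and figure indicate a half-diminished seventh chord. In A# minor its root, scale degree 2, is B#.
Stacking thirds from B# gives B#-D#-F#-A#.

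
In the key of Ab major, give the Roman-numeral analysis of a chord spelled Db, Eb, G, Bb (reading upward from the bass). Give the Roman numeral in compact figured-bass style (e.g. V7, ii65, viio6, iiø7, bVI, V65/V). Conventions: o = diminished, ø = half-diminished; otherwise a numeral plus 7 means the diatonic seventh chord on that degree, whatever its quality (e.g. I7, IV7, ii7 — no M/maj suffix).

V42

Stacked in thirds the chord is Eb-G-Bb-Db: a dominant seventh chord on Eb.
Eb is scale degree 5 in Ab major, and a dominant seventh chord on that degree is written V7.
With Db in the bass the chord is in third inversion, so the figured bass is 42.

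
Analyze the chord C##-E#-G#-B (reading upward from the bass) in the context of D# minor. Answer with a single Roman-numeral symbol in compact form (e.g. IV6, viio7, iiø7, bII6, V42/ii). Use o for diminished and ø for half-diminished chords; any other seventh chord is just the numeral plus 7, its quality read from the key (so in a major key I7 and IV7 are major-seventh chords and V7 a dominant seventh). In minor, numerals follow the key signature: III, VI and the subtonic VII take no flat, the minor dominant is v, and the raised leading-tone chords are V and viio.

The pitches C##-E#-G#-B form a fully diminished seventh chord rooted on C##.
C## is scale degree 7 in D# minor, and a fully diminished seventh chord on that degree is written viio7.

viio7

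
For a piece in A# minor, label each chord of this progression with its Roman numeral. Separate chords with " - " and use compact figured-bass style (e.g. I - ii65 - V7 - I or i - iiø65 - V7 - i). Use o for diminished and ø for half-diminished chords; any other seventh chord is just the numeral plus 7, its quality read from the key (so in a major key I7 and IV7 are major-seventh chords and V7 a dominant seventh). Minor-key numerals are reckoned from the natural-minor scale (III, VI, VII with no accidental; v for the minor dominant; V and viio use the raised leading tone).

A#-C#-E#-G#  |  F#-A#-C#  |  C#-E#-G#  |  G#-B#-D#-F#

i7 - VI - III - VII7

A#-C#-E#-G#: minor seventh chord on A# = scale degree 1 → i7.
F#-A#-C#: root F# is the submediant; major triad there is VI.
C#-E#-G#: major triad on C# = scale degree 3 → III.
G#-B#-D#-F#: dominant seventh chord on G# = scale degree 7 → VII7.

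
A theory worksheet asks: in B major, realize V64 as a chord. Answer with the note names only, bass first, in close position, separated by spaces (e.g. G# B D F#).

C# F# A#

The numeral's case and figure indicate a major triad. In B major its root, the fifth degree, is F#.
That chord is spelled F#-A#-C#.
The figured bass 64 indicates second inversion, placing the fifth (C#) in the bass: C#-F#-A#.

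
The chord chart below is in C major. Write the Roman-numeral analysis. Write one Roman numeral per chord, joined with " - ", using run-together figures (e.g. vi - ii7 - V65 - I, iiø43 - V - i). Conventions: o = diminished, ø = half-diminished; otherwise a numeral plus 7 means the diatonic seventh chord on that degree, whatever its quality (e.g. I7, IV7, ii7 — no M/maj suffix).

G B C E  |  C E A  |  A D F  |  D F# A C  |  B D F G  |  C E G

I43 - vi6 - ii64 - V7/V - V65 - I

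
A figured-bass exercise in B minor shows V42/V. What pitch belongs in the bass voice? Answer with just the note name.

The applied chord V42/V is rooted on C#: C#-E#-G#-B.
The figure 42 means third inversion — the seventh is in the bass.

B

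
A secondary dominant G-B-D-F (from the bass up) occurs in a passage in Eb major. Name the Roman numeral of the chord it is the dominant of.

vi

The chord is a dominant seventh chord on G.
A dominant resolves down a perfect fifth: G → C. In Eb major, C is scale degree 6, i.e. vi.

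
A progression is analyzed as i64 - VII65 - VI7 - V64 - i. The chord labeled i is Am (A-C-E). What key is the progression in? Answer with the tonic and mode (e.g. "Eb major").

A minor

The anchor chord is a minor triad on A, labeled i.
If A is scale degree 1 and the mode makes that degree carry a minor triad, the tonic is A and the mode is minor.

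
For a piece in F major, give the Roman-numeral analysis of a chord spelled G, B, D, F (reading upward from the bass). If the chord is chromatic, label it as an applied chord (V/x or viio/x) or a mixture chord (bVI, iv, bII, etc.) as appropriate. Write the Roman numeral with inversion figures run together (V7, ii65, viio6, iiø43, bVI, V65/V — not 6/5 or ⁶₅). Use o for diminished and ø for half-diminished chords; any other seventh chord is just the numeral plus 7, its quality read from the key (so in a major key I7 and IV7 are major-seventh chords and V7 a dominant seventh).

V7/V

Stacked in thirds the chord is G-B-D-F: a dominant seventh chord on G.
G is not a diatonic chord root with this quality in F major, but it lies a perfect fifth above C (V), so the chord functions as an applied dominant of V.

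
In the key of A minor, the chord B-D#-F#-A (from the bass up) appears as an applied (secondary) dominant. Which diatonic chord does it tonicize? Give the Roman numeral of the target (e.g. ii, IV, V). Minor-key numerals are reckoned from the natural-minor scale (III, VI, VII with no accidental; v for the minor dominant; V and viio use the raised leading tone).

V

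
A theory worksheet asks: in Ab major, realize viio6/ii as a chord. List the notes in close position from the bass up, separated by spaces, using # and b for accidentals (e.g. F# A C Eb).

C Eb A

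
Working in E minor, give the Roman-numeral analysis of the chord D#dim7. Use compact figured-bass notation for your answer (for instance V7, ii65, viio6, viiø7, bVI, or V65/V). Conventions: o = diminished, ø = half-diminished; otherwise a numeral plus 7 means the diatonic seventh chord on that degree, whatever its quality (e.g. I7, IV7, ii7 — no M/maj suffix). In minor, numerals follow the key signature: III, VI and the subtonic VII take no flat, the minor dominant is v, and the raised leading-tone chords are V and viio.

viio7

The pitches D#-F#-A-C form a fully diminished seventh chord rooted on D#.
In E minor, D# is the leading tone; the diatonic fully diminished seventh chord there is viio7.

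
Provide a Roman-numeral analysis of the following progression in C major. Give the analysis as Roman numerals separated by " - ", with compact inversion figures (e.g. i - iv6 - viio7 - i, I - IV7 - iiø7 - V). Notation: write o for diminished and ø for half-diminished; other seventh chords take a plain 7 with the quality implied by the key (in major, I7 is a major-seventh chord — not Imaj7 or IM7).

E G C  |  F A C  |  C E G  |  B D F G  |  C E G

I6 - IV - I - V65 - I

E-G-C has root C, degree 1 in C major, so I6.
F-A-C has root F, degree 4 in C major, so IV.
C-E-G: major triad on C = scale degree 1 → I.
B-D-F-G has root G, degree 5 in C major, so V65.
C-E-G: major triad on C = scale degree 1 → I.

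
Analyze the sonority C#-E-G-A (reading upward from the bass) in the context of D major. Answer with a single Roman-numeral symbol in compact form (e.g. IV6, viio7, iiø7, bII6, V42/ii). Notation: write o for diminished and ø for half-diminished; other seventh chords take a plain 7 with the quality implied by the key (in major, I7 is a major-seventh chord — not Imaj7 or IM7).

V65

The pitches A-C#-E-G form a dominant seventh chord rooted on A.
In D major, A is the dominant; the diatonic dominant seventh chord there is V7.
With C# in the bass the chord is in first inversion, so the figured bass is 65.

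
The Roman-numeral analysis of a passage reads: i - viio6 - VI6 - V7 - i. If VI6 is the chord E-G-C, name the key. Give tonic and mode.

E minor

VI6 is given as E-G-C — a major triad with root C.
If C is scale degree 6 and the mode makes that degree carry a major triad, the tonic is E and the mode is minor.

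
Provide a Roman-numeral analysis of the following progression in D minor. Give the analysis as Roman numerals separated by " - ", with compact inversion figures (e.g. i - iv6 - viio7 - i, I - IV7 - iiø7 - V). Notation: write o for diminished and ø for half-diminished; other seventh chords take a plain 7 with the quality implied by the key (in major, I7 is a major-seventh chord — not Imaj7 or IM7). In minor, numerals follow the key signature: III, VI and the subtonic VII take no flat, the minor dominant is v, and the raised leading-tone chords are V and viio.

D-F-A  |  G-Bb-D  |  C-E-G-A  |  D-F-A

D-F-A has root D, degree 1 in D minor, so i.
G-Bb-D: root G is the subdominant; minor triad there is iv.
C-E-G-A: minor seventh chord on A = scale degree 5 → v65.
D-F-A: root D is the tonic; minor triad there is i.

i - iv - v65 - i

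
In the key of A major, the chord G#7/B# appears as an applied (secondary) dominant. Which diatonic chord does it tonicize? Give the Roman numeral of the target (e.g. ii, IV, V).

iii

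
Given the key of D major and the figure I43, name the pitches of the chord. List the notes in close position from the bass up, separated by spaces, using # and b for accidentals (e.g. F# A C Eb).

A C# D F#

The numeral's case and figure indicate a major seventh chord. In D major its root, the first degree, is D.
That chord is spelled D-F#-A-C#.
With the 43 figure the chord is in second inversion; from the bass A upward in close position it reads A-C#-D-F#.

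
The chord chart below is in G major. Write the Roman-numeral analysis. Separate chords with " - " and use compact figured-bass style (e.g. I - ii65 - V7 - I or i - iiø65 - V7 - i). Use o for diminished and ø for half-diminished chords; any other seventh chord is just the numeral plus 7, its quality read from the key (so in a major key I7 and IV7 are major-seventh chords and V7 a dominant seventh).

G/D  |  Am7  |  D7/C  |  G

G/D: major triad on G = scale degree 1 → I64.
Am7 has root A, degree 2 in G major, so ii7.
D7/C has root D, degree 5 in G major, so V42.
G: root G is the tonic; major triad there is I.

I64 - ii7 - V42 - I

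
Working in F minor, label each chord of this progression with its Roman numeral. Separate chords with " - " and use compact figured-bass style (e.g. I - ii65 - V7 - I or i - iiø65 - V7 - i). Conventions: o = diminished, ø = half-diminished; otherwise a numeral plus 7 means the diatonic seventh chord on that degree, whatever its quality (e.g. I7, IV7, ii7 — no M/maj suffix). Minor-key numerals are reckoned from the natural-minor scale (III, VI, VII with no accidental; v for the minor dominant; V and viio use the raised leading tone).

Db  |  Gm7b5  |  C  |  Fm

VI - iiø7 - V - i

Db: major triad on Db = scale degree 6 → VI.
Gm7b5: root G is the supertonic; half-diminished seventh chord there is iiø7.
C: major triad on C = scale degree 5 → V.
Fm: minor triad on F = scale degree 1 → i.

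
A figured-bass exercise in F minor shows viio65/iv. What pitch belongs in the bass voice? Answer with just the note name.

C

The applied chord viio65/iv is rooted on A: A-C-Eb-Gb.
The figure 65 means first inversion — the third is in the bass.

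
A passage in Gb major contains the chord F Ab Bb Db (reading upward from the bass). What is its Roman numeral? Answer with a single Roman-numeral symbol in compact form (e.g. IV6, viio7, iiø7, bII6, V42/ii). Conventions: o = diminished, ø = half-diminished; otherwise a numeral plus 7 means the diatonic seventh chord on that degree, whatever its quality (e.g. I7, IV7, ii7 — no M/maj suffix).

iii43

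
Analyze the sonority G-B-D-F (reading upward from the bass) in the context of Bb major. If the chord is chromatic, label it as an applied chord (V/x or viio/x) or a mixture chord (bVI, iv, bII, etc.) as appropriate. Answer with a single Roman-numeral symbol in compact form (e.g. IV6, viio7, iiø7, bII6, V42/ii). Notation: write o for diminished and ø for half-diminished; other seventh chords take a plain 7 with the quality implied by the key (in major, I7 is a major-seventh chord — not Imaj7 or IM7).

The pitches G-B-D-F form a dominant seventh chord rooted on G.
G is not a diatonic chord root with this quality in Bb major, but it lies a perfect fifth above C (ii), so the chord functions as an applied dominant of ii.

V7/ii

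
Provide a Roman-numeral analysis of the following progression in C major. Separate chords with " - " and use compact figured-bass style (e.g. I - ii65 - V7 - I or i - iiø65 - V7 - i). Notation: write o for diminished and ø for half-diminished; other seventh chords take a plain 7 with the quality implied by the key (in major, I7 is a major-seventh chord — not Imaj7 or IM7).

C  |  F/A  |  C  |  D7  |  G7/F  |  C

I - IV6 - I - V7/V - V42 - I

C: root C is the tonic; major triad there is I.
F/A: root F is the subdominant; major triad there is IV6.
C: root C is the tonic; major triad there is I.
D7: a dominant seventh chord on D, the applied dominant of V → V7/V.
G7/F: root G is the dominant; dominant seventh chord there is V42.
C has root C, degree 1 in C major, so I.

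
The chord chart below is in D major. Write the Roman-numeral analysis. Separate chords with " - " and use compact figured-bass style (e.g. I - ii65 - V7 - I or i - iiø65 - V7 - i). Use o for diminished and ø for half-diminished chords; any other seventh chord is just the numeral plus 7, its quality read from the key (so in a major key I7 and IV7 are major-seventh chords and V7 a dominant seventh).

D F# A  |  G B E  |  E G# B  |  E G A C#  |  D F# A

D-F#-A has root D, degree 1 in D major, so I.
G-B-E has root E, degree 2 in D major, so ii6.
E-G#-B: a major triad on E, the applied dominant of V → V/V.
E-G-A-C#: dominant seventh chord on A = scale degree 5 → V43.
D-F#-A: major triad on D = scale degree 1 → I.

I - ii6 - V/V - V43 - I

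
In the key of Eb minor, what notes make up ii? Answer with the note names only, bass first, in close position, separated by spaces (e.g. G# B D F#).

F Ab C

Scale degree 2 in Eb minor is F; here the chord built on it is altered to a minor triad. ii is the minor supertonic, borrowed from the parallel major (the Dorian ii).
So the chord is F-Ab-C.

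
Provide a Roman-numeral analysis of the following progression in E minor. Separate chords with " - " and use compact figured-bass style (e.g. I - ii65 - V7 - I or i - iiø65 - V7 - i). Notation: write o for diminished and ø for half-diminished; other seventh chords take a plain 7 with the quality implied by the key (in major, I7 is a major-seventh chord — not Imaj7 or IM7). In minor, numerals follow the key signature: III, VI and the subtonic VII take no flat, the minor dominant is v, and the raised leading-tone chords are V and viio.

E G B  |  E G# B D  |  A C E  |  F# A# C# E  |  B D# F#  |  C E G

i - V7/iv - iv - V7/V - V - VI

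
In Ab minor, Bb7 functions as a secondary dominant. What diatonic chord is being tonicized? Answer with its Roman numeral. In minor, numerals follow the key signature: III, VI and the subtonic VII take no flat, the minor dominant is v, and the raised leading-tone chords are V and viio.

The chord is a dominant seventh chord on Bb.
A dominant resolves down a perfect fifth: Bb → Eb. In Ab minor, Eb is scale degree 5, i.e. V.

V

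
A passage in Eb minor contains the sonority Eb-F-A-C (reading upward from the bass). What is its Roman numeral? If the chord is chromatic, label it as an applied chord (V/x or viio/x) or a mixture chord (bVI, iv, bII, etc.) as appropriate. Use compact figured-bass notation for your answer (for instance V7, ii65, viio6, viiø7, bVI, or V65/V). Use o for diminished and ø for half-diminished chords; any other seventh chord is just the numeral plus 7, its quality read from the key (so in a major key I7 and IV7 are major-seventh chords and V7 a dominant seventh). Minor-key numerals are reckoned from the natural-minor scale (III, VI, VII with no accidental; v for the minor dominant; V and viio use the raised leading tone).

V42/V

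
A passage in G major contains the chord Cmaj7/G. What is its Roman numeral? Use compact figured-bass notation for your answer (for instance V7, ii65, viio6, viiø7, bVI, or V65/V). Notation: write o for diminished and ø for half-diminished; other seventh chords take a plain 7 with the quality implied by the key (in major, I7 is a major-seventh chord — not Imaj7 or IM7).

IV43

Stacked in thirds the chord is C-E-G-B: a major seventh chord on C.
In G major, C is the subdominant; the diatonic major seventh chord there is IV7.
With G in the bass the chord is in second inversion, so the figured bass is 43.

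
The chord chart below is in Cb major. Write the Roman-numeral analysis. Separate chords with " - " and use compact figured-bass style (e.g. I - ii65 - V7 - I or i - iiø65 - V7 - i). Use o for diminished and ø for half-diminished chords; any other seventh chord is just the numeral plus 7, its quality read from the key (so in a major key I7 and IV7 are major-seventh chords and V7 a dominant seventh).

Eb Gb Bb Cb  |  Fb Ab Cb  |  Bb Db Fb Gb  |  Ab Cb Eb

I65 - IV - V65 - vi

Eb-Gb-Bb-Cb: root Cb is the tonic; major seventh chord there is I65.
Fb-Ab-Cb: major triad on Fb = scale degree 4 → IV.
Bb-Db-Fb-Gb: dominant seventh chord on Gb = scale degree 5 → V65.
Ab-Cb-Eb: minor triad on Ab = scale degree 6 → vi.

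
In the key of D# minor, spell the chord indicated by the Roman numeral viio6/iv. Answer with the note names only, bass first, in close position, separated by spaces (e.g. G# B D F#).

viio6/iv is a secondary leading-tone chord. The target iv is G# in D# minor; the applied chord is rooted a semitone below, on F##.
Building a diminished triad on F## gives F##-A#-C#.
The figured bass 6 indicates first inversion, placing the third (A#) in the bass: A#-C#-F##.

A# C# F##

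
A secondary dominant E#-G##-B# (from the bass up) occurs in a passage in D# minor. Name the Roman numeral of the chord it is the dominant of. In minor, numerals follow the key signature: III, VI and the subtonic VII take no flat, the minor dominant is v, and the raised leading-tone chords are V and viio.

The chord is a major triad on E#.
A dominant resolves down a perfect fifth: E# → A#. In D# minor, A# is scale degree 5, i.e. V.

V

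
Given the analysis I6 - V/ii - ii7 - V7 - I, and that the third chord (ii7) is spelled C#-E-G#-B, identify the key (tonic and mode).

ii7 is given as C#-E-G#-B — a minor seventh chord with root C#.
Counting down one scale step from C# places the tonic on B; a minor seventh chord on degree 2 is diatonic only in major.

B major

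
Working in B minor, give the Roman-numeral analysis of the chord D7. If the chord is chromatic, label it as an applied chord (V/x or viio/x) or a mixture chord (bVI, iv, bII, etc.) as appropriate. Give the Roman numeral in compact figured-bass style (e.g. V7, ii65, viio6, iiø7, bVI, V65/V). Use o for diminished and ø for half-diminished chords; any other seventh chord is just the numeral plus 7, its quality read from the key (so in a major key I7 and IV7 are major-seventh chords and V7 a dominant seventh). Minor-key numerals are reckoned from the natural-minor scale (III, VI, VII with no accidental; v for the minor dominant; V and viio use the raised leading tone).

V7/VI

The pitches D-F#-A-C form a dominant seventh chord rooted on D.
D is not a diatonic chord root with this quality in B minor, but it lies a perfect fifth above G (VI), so the chord functions as an applied dominant of VI.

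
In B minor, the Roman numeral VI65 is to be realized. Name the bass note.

B

VI in B minor has root G; the chord is G-B-D-F#.
The figure 65 means first inversion — the third is in the bass.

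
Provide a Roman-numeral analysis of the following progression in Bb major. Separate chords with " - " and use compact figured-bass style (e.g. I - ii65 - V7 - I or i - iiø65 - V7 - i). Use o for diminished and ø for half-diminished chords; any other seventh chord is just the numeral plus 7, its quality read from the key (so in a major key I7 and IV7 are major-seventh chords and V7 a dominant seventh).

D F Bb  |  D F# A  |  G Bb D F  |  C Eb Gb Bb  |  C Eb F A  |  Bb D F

D-F-Bb has root Bb, degree 1 in Bb major, so I6.
D-F#-A: a major triad on D, the applied dominant of vi → V/vi.
G-Bb-D-F: minor seventh chord on G = scale degree 6 → vi7.
C-Eb-Gb-Bb: C with this quality isn't in the key; it's iiø7, borrowed from the parallel minor.
C-Eb-F-A: dominant seventh chord on F = scale degree 5 → V43.
Bb-D-F: major triad on Bb = scale degree 1 → I.

I6 - V/vi - vi7 - iiø7 - V43 - I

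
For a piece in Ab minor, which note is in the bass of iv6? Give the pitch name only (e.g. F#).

iv in Ab minor has root Db; the chord is Db-Fb-Ab.
The figure 6 means first inversion — the third is in the bass.

Fb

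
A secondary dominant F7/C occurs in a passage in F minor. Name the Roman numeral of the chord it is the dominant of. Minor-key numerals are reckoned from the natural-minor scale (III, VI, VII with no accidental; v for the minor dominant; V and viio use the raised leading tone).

iv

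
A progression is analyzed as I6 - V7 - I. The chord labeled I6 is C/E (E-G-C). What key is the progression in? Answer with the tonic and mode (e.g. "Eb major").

C major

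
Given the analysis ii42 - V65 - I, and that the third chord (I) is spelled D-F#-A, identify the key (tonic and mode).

D major

I is given as D-F#-A — a major triad with root D.
If D is scale degree 1 and the mode makes that degree carry a major triad, the tonic is D and the mode is major.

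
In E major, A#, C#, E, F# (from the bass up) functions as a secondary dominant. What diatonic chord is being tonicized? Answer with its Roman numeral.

V

The chord is a dominant seventh chord on F#.
A dominant resolves down a perfect fifth: F# → B. In E major, B is scale degree 5, i.e. V.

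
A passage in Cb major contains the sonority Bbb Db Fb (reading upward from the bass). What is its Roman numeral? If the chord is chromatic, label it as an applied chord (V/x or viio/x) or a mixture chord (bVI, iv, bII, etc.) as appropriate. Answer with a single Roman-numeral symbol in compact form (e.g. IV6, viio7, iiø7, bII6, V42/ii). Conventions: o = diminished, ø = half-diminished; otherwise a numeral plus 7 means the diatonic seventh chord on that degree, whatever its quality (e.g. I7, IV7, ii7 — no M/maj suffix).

bVII

Stacked in thirds the chord is Bbb-Db-Fb: a major triad on Bbb.
Bbb is the lowered seventh degree of Cb major (diatonic 7 would be Bb). This is a major triad on the lowered seventh degree (the subtonic), borrowed from the parallel minor.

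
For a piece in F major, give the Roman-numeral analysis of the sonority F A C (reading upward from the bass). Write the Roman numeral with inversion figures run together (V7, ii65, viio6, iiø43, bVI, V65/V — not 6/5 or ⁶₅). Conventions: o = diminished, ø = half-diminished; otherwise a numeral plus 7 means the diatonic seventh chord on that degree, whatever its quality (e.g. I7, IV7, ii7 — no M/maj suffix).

I

Stacked in thirds the chord is F-A-C: a major triad on F.
F is scale degree 1 in F major, and a major triad on that degree is written I.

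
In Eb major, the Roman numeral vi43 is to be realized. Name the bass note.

G

vi in Eb major has root C; the chord is C-Eb-G-Bb.
The figure 43 means second inversion — the fifth is in the bass.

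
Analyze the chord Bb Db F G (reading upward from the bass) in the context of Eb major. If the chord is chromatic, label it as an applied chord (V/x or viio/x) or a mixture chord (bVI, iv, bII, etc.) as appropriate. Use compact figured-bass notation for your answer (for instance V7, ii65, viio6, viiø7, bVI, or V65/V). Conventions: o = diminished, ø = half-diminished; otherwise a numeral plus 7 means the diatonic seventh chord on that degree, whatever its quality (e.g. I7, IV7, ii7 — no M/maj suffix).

viiø65/IV

Stacked in thirds the chord is G-Bb-Db-F: a half-diminished seventh chord on G.
G sits a half step below Ab (IV in Eb major); a diminished chord there is the applied leading-tone chord of IV.
With Bb in the bass the chord is in first inversion, so the figured bass is 65.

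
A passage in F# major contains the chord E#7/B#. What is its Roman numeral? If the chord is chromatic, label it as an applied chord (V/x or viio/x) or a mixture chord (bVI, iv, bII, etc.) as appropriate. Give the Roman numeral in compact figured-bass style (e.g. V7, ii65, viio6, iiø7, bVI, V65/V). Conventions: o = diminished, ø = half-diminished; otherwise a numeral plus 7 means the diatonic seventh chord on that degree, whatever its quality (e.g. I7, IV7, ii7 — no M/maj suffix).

V43/iii

The pitches E#-G##-B#-D# form a dominant seventh chord rooted on E#.
E# is not a diatonic chord root with this quality in F# major, but it lies a perfect fifth above A# (iii), so the chord functions as an applied dominant of iii.
With B# in the bass the chord is in second inversion, so the figured bass is 43.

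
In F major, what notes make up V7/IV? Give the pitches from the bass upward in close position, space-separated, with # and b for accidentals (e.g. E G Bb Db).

The slash means an applied dominant: we want the dominant of IV. In F major, IV is Bb major, and its dominant is built on F.
Building a dominant seventh chord on F gives F-A-C-Eb.

F A C Eb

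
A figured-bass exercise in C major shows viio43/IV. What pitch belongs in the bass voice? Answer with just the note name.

Bb

The applied chord viio43/IV is rooted on E: E-G-Bb-Db.
The figure 43 means second inversion — the fifth is in the bass.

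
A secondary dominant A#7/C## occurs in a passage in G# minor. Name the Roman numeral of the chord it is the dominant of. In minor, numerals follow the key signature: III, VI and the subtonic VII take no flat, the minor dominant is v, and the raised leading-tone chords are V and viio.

V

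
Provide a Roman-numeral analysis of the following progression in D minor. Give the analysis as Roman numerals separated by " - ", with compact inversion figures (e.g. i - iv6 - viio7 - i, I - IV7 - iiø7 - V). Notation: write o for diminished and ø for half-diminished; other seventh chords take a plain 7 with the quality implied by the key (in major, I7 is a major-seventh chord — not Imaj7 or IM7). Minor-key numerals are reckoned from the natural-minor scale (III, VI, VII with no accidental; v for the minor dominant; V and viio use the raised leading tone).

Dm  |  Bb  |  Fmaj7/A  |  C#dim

i - VI - III65 - viio

Dm has root D, degree 1 in D minor, so i.
Bb: root Bb is the submediant; major triad there is VI.
Fmaj7/A: major seventh chord on F = scale degree 3 → III65.
C#dim: root C# is the leading tone; diminished triad there is viio.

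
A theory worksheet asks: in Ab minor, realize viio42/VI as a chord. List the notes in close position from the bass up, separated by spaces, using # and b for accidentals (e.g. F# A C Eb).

Dbb Eb Gb Bbb

viio42/VI is a secondary leading-tone chord. The target VI is Fb in Ab minor; the applied chord is rooted a semitone below, on Eb.
Building a fully diminished seventh chord on Eb gives Eb-Gb-Bbb-Dbb.
With the 42 figure the chord is in third inversion; from the bass Dbb upward in close position it reads Dbb-Eb-Gb-Bbb.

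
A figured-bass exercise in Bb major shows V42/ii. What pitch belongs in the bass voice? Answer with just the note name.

The applied chord V42/ii is rooted on G: G-B-D-F.
The figure 42 means third inversion — the seventh is in the bass.

F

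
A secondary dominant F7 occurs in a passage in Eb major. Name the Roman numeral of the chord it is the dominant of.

The chord is a dominant seventh chord on F.
A dominant resolves down a perfect fifth: F → Bb. In Eb major, Bb is scale degree 5, i.e. V.

V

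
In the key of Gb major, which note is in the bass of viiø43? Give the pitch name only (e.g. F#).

viiø in Gb major has root F; the chord is F-Ab-Cb-Eb.
The figure 43 means second inversion — the fifth is in the bass.

Cb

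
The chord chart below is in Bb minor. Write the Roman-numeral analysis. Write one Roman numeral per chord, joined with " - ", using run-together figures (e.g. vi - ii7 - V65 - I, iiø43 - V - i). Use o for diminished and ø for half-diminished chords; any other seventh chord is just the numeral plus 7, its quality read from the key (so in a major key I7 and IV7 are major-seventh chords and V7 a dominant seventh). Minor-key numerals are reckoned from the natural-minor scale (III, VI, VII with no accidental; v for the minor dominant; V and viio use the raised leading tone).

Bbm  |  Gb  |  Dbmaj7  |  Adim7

i - VI - III7 - viio7

Bbm: minor triad on Bb = scale degree 1 → i.
Gb: root Gb is the submediant; major triad there is VI.
Dbmaj7: root Db is the mediant; major seventh chord there is III7.
Adim7: fully diminished seventh chord on A = scale degree 7 → viio7.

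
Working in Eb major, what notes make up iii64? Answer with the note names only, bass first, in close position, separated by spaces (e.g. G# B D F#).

In Eb major, scale degree 3 is G, and the diatonic chord built there is a minor triad.
That chord is spelled G-Bb-D.
The figured bass 64 indicates second inversion, placing the fifth (D) in the bass: D-G-Bb.

D G Bb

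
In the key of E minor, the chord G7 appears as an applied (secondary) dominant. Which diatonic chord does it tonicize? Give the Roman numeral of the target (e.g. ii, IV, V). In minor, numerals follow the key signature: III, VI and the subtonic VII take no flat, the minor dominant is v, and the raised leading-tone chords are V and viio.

VI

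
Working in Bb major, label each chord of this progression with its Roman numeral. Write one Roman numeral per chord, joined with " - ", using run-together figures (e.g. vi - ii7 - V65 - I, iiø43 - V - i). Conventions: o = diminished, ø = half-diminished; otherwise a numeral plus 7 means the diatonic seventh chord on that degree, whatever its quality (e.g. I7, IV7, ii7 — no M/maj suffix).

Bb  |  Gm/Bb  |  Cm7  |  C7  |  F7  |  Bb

I - vi6 - ii7 - V7/V - V7 - I

Bb: major triad on Bb = scale degree 1 → I.
Gm/Bb has root G, degree 6 in Bb major, so vi6.
Cm7: minor seventh chord on C = scale degree 2 → ii7.
C7 is the secondary dominant of V (dominant seventh chord on C): V7/V.
F7 has root F, degree 5 in Bb major, so V7.
Bb has root Bb, degree 1 in Bb major, so I.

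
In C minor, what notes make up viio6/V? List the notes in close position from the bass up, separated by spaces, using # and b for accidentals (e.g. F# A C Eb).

A C F#

viio6/V is a secondary leading-tone chord. The target V is G in C minor; the applied chord is rooted a semitone below, on F#.
Building a diminished triad on F# gives F#-A-C.
The figured bass 6 indicates first inversion, placing the third (A) in the bass: A-C-F#.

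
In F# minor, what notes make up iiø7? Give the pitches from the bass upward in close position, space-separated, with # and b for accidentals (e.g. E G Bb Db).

G# B D F#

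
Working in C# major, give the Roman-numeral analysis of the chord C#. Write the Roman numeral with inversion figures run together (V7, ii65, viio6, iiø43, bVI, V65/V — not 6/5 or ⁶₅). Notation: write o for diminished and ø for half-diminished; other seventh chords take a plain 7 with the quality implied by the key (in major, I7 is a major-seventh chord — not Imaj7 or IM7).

I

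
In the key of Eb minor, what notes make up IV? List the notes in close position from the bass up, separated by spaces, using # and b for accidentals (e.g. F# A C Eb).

Ab C Eb

Scale degree 4 in Eb minor is Ab; here the chord built on it is altered to a major triad. IV is the major subdominant, borrowed from the parallel major.
So the chord is Ab-C-Eb, a major triad.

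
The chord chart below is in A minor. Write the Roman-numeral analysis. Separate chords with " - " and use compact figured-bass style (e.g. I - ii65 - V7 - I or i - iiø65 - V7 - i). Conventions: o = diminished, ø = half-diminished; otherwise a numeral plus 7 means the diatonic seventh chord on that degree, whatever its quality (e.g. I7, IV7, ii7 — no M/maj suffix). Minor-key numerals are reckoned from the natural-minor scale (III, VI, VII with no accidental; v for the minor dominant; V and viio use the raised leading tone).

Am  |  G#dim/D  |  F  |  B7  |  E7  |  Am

i - viio64 - VI - V7/V - V7 - i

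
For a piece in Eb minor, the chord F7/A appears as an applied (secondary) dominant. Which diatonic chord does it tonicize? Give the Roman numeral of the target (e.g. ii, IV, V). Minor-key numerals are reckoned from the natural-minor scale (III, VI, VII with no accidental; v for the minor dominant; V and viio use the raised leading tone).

The chord is a dominant seventh chord on F.
A dominant resolves down a perfect fifth: F → Bb. In Eb minor, Bb is scale degree 5, i.e. V.

V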